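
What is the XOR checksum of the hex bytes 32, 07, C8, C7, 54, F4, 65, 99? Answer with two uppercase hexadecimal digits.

66

XOR the bytes together:
  start with 0x32
  0x32 ⊕ 0x07 = 0x35
  0x35 ⊕ 0xC8 = 0xFD
  0xFD ⊕ 0xC7 = 0x3A
  0x3A ⊕ 0x54 = 0x6E
  0x6E ⊕ 0xF4 = 0x9A
  0x9A ⊕ 0x65 = 0xFF
  0xFF ⊕ 0x99 = 0x66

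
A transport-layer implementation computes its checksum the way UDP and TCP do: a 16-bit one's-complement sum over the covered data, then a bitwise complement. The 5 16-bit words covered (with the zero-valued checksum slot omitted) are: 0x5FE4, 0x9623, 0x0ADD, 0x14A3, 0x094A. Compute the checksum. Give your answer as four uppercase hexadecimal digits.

E12D

One's-complement addition (fold any carry out of bit 15 back into bit 0):
  0x5FE4 + 0x9623 = 0x0F607
  0xF607 + 0x0ADD = 0x100E4 → wrap carry → 0x00E5
  0x00E5 + 0x14A3 = 0x01588
  0x1588 + 0x094A = 0x01ED2
One's-complement sum = 0x1ED2.
Checksum = ~0x1ED2 & 0xFFFF = 0xE12D.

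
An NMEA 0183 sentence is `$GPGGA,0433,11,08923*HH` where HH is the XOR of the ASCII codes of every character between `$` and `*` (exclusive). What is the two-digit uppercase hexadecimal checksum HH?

XOR the ASCII codes of the payload characters:
  'G' = 0x47 → acc = 0x47
  'P' = 0x50 → acc = 0x17
  'G' = 0x47 → acc = 0x50
  'G' = 0x47 → acc = 0x17
  'A' = 0x41 → acc = 0x56
  ',' = 0x2C → acc = 0x7A
  '0' = 0x30 → acc = 0x4A
  '4' = 0x34 → acc = 0x7E
  '3' = 0x33 → acc = 0x4D
  '3' = 0x33 → acc = 0x7E
  ',' = 0x2C → acc = 0x52
  '1' = 0x31 → acc = 0x63
  '1' = 0x31 → acc = 0x52
  ',' = 0x2C → acc = 0x7E
  '0' = 0x30 → acc = 0x4E
  '8' = 0x38 → acc = 0x76
  '9' = 0x39 → acc = 0x4F
  '2' = 0x32 → acc = 0x7D
  '3' = 0x33 → acc = 0x4E
Checksum = 0x4E.

4E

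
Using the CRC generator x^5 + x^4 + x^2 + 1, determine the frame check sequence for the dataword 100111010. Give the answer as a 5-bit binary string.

Append 5 zeros: 10011101000000. Divide by 110101 (XOR where the leading bit is 1):
  pos 0: 100111 XOR 110101 = 010010
  pos 1: 100100 XOR 110101 = 010001
  pos 2: 100011 XOR 110101 = 010110
  pos 3: 101100 XOR 110101 = 011001
  pos 4: 110010 XOR 110101 = 000111
  pos 7: 111000 XOR 110101 = 001101
Remainder (last 5 bits) = 11010. This is the CRC / FCS.

11010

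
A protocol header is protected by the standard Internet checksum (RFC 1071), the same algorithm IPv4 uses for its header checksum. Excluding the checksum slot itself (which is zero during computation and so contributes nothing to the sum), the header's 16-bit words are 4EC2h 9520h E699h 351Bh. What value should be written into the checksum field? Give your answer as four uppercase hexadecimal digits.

One's-complement addition (fold any carry out of bit 15 back into bit 0):
  0x4EC2 + 0x9520 = 0x0E3E2
  0xE3E2 + 0xE699 = 0x1CA7B → wrap carry → 0xCA7C
  0xCA7C + 0x351B = 0x0FF97
One's-complement sum = 0xFF97.
Checksum = ~0xFF97 & 0xFFFF = 0x0068.

0068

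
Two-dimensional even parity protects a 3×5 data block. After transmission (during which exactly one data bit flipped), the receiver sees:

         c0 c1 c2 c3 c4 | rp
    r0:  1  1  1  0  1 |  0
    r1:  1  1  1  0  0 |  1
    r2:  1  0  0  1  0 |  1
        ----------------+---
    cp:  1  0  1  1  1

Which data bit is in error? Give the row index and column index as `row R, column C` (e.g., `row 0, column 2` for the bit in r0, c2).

row 2, column 2

Recompute each row's even parity and compare to rp:
  r0: data parity 0, sent rp 0 → ok
  r1: data parity 1, sent rp 1 → ok
  r2: data parity 0, sent rp 1 → mismatch
Recompute each column's even parity and compare to cp:
  c0: data parity 1, sent cp 1 → ok
  c1: data parity 0, sent cp 0 → ok
  c2: data parity 0, sent cp 1 → mismatch
  c3: data parity 1, sent cp 1 → ok
  c4: data parity 1, sent cp 1 → ok
Exactly one row (r2) and one column (c2) fail → the flipped bit is at their intersection.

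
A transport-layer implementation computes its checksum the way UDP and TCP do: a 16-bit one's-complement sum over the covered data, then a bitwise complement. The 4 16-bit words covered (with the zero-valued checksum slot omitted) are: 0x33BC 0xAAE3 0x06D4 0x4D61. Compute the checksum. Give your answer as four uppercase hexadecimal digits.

One's-complement addition (fold any carry out of bit 15 back into bit 0):
  0x33BC + 0xAAE3 = 0x0DE9F
  0xDE9F + 0x06D4 = 0x0E573
  0xE573 + 0x4D61 = 0x132D4 → wrap carry → 0x32D5
One's-complement sum = 0x32D5.
Checksum = ~0x32D5 & 0xFFFF = 0xCD2A.

CD2A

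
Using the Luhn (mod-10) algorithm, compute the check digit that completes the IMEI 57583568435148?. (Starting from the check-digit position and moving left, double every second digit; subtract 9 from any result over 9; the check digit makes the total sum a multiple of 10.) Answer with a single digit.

Partial digits right→left: 8 4 1 5 3 4 8 6 5 3 8 5 7 5
Double every second digit counting from the check-digit position (so the 1st, 3rd, 5th, ... of the partial from the right).
  doubled (with −9 where >9): 7 2 6 7 1 7 5 → sum 35
  kept as-is: 4 5 4 6 3 5 5 → sum 32
Total = 35 + 32 = 67.
Check digit = (10 − (67 mod 10)) mod 10 = 3.

3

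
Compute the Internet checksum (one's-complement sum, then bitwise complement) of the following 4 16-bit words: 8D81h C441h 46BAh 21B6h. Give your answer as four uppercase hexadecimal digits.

45CC

One's-complement addition (fold any carry out of bit 15 back into bit 0):
  0x8D81 + 0xC441 = 0x151C2 → wrap carry → 0x51C3
  0x51C3 + 0x46BA = 0x0987D
  0x987D + 0x21B6 = 0x0BA33
One's-complement sum = 0xBA33.
Checksum = ~0xBA33 & 0xFFFF = 0x45CC.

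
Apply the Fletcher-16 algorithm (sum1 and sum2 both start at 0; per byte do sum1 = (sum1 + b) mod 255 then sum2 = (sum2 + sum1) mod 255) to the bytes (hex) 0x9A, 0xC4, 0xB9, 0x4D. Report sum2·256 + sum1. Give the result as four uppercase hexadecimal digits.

Running sums (mod 255):
  after byte 0 (0x9A): sum1=154, sum2=154
  after byte 1 (0xC4): sum1=95, sum2=249
  after byte 2 (0xB9): sum1=25, sum2=19
  after byte 3 (0x4D): sum1=102, sum2=121
Checksum = sum2·256 + sum1 = 121·256 + 102 = 31078 = 0x7966.

7966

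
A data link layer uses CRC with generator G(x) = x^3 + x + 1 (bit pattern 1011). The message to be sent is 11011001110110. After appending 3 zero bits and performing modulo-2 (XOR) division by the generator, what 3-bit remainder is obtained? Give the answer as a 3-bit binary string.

Append 3 zeros: 11011001110110000. Divide by 1011 (XOR where the leading bit is 1):
  pos 0: 1101 XOR 1011 = 0110
  pos 1: 1101 XOR 1011 = 0110
  pos 2: 1100 XOR 1011 = 0111
  pos 3: 1110 XOR 1011 = 0101
  pos 4: 1011 XOR 1011 = 0000
  pos 8: 1101 XOR 1011 = 0110
  pos 9: 1101 XOR 1011 = 0110
  pos 10: 1100 XOR 1011 = 0111
  pos 11: 1110 XOR 1011 = 0101
  pos 12: 1010 XOR 1011 = 0001
Remainder (last 3 bits) = 010. This is the CRC / FCS.

010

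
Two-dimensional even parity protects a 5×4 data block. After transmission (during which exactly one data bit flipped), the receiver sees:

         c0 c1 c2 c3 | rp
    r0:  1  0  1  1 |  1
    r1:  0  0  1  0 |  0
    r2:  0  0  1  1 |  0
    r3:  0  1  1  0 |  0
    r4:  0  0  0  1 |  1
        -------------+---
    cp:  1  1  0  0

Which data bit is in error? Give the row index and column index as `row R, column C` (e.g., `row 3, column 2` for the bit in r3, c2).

row 1, column 3

Recompute each row's even parity and compare to rp:
  r0: data parity 1, sent rp 1 → ok
  r1: data parity 1, sent rp 0 → mismatch
  r2: data parity 0, sent rp 0 → ok
  r3: data parity 0, sent rp 0 → ok
  r4: data parity 1, sent rp 1 → ok
Recompute each column's even parity and compare to cp:
  c0: data parity 1, sent cp 1 → ok
  c1: data parity 1, sent cp 1 → ok
  c2: data parity 0, sent cp 0 → ok
  c3: data parity 1, sent cp 0 → mismatch
Exactly one row (r1) and one column (c3) fail → the flipped bit is at their intersection.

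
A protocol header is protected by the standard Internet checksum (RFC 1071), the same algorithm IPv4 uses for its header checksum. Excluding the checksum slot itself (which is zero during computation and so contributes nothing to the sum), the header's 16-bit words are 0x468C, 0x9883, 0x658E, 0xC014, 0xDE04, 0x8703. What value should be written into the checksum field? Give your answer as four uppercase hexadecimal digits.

One's-complement addition (fold any carry out of bit 15 back into bit 0):
  0x468C + 0x9883 = 0x0DF0F
  0xDF0F + 0x658E = 0x1449D → wrap carry → 0x449E
  0x449E + 0xC014 = 0x104B2 → wrap carry → 0x04B3
  0x04B3 + 0xDE04 = 0x0E2B7
  0xE2B7 + 0x8703 = 0x169BA → wrap carry → 0x69BB
One's-complement sum = 0x69BB.
Checksum = ~0x69BB & 0xFFFF = 0x9644.

9644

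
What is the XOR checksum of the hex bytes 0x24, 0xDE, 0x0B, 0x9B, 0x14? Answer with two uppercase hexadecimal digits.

XOR the bytes together:
  start with 0x24
  0x24 ⊕ 0xDE = 0xFA
  0xFA ⊕ 0x0B = 0xF1
  0xF1 ⊕ 0x9B = 0x6A
  0x6A ⊕ 0x14 = 0x7E

7E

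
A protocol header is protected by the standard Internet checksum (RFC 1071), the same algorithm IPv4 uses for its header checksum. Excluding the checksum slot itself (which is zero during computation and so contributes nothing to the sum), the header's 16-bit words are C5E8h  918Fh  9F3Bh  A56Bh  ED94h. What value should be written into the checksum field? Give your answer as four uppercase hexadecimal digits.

764B

One's-complement addition (fold any carry out of bit 15 back into bit 0):
  0xC5E8 + 0x918F = 0x15777 → wrap carry → 0x5778
  0x5778 + 0x9F3B = 0x0F6B3
  0xF6B3 + 0xA56B = 0x19C1E → wrap carry → 0x9C1F
  0x9C1F + 0xED94 = 0x189B3 → wrap carry → 0x89B4
One's-complement sum = 0x89B4.
Checksum = ~0x89B4 & 0xFFFF = 0x764B.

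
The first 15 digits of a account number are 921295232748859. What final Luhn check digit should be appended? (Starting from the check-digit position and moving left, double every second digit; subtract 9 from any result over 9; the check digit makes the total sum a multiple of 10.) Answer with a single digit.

Partial digits right→left: 9 5 8 8 4 7 2 3 2 5 9 2 1 2 9
Double every second digit counting from the check-digit position (so the 1st, 3rd, 5th, ... of the partial from the right).
  doubled (with −9 where >9): 9 7 8 4 4 9 2 9 → sum 52
  kept as-is: 5 8 7 3 5 2 2 → sum 32
Total = 52 + 32 = 84.
Check digit = (10 − (84 mod 10)) mod 10 = 6.

6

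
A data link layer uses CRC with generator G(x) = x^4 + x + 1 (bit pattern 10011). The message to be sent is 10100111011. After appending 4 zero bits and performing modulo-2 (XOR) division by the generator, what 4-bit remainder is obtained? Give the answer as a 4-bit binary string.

Append 4 zeros: 101001110110000. Divide by 10011 (XOR where the leading bit is 1):
  pos 0: 10100 XOR 10011 = 00111
  pos 2: 11111 XOR 10011 = 01100
  pos 3: 11001 XOR 10011 = 01010
  pos 4: 10100 XOR 10011 = 00111
  pos 6: 11111 XOR 10011 = 01100
  pos 7: 11000 XOR 10011 = 01011
  pos 8: 10110 XOR 10011 = 00101
  pos 10: 10100 XOR 10011 = 00111
Remainder (last 4 bits) = 0111. This is the CRC / FCS.

0111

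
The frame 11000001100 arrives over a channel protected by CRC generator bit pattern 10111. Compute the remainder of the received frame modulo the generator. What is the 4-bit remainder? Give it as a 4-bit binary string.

0000

Modulo-2 division of 11000001100 by 10111:
  pos 0: 11000 XOR 10111 = 01111
  pos 1: 11110 XOR 10111 = 01001
  pos 2: 10010 XOR 10111 = 00101
  pos 4: 10111 XOR 10111 = 00000
Remainder = 0000 (zero — the frame passes the CRC check).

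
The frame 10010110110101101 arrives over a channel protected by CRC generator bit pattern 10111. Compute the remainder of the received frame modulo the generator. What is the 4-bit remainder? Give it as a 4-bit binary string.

0000

Modulo-2 division of 10010110110101101 by 10111:
  pos 0: 10010 XOR 10111 = 00101
  pos 2: 10111 XOR 10111 = 00000
  pos 8: 11010 XOR 10111 = 01101
  pos 9: 11011 XOR 10111 = 01100
  pos 10: 11001 XOR 10111 = 01110
  pos 11: 11100 XOR 10111 = 01011
  pos 12: 10111 XOR 10111 = 00000
Remainder = 0000 (zero — the frame passes the CRC check).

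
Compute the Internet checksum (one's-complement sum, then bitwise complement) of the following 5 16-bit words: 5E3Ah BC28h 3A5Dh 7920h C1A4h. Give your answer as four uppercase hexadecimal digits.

707A

One's-complement addition (fold any carry out of bit 15 back into bit 0):
  0x5E3A + 0xBC28 = 0x11A62 → wrap carry → 0x1A63
  0x1A63 + 0x3A5D = 0x054C0
  0x54C0 + 0x7920 = 0x0CDE0
  0xCDE0 + 0xC1A4 = 0x18F84 → wrap carry → 0x8F85
One's-complement sum = 0x8F85.
Checksum = ~0x8F85 & 0xFFFF = 0x707A.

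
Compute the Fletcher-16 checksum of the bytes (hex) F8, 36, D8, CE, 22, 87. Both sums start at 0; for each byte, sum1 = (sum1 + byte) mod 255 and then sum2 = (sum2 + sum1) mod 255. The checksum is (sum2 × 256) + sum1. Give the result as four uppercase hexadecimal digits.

8080

Running sums (mod 255):
  after byte 0 (F8): sum1=248, sum2=248
  after byte 1 (36): sum1=47, sum2=40
  after byte 2 (D8): sum1=8, sum2=48
  after byte 3 (CE): sum1=214, sum2=7
  after byte 4 (22): sum1=248, sum2=0
  after byte 5 (87): sum1=128, sum2=128
Checksum = sum2·256 + sum1 = 128·256 + 128 = 32896 = 0x8080.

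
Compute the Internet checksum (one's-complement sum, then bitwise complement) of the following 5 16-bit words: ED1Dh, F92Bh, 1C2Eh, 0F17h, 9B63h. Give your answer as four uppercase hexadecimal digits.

One's-complement addition (fold any carry out of bit 15 back into bit 0):
  0xED1D + 0xF92B = 0x1E648 → wrap carry → 0xE649
  0xE649 + 0x1C2E = 0x10277 → wrap carry → 0x0278
  0x0278 + 0x0F17 = 0x0118F
  0x118F + 0x9B63 = 0x0ACF2
One's-complement sum = 0xACF2.
Checksum = ~0xACF2 & 0xFFFF = 0x530D.

530D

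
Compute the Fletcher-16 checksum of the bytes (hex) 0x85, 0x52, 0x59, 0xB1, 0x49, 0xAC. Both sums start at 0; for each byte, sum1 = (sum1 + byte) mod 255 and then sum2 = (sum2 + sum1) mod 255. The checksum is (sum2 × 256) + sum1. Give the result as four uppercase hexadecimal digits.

Running sums (mod 255):
  after byte 0 (0x85): sum1=133, sum2=133
  after byte 1 (0x52): sum1=215, sum2=93
  after byte 2 (0x59): sum1=49, sum2=142
  after byte 3 (0xB1): sum1=226, sum2=113
  after byte 4 (0x49): sum1=44, sum2=157
  after byte 5 (0xAC): sum1=216, sum2=118
Checksum = sum2·256 + sum1 = 118·256 + 216 = 30424 = 0x76D8.

76D8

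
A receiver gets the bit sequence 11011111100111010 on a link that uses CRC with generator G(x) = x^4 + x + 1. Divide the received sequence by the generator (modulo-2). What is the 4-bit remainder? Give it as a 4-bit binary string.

Modulo-2 division of 11011111100111010 by 10011:
  pos 0: 11011 XOR 10011 = 01000
  pos 1: 10001 XOR 10011 = 00010
  pos 4: 10111 XOR 10011 = 00100
  pos 6: 10000 XOR 10011 = 00011
  pos 9: 11111 XOR 10011 = 01100
  pos 10: 11000 XOR 10011 = 01011
  pos 11: 10111 XOR 10011 = 00100
Remainder = 1000 (nonzero — an error is detected).

1000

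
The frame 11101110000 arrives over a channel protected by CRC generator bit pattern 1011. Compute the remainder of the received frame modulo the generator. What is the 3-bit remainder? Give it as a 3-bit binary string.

Modulo-2 division of 11101110000 by 1011:
  pos 0: 1110 XOR 1011 = 0101
  pos 1: 1011 XOR 1011 = 0000
  pos 5: 1100 XOR 1011 = 0111
  pos 6: 1110 XOR 1011 = 0101
  pos 7: 1010 XOR 1011 = 0001
Remainder = 001 (nonzero — an error is detected).

001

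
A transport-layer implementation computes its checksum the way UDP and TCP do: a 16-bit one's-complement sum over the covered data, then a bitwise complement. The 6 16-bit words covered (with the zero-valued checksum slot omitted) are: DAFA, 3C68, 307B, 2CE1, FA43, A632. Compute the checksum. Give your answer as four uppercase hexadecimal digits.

EAC9

One's-complement addition (fold any carry out of bit 15 back into bit 0):
  0xDAFA + 0x3C68 = 0x11762 → wrap carry → 0x1763
  0x1763 + 0x307B = 0x047DE
  0x47DE + 0x2CE1 = 0x074BF
  0x74BF + 0xFA43 = 0x16F02 → wrap carry → 0x6F03
  0x6F03 + 0xA632 = 0x11535 → wrap carry → 0x1536
One's-complement sum = 0x1536.
Checksum = ~0x1536 & 0xFFFF = 0xEAC9.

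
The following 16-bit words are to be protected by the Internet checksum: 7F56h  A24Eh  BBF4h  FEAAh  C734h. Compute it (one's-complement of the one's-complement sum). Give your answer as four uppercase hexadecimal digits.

One's-complement addition (fold any carry out of bit 15 back into bit 0):
  0x7F56 + 0xA24E = 0x121A4 → wrap carry → 0x21A5
  0x21A5 + 0xBBF4 = 0x0DD99
  0xDD99 + 0xFEAA = 0x1DC43 → wrap carry → 0xDC44
  0xDC44 + 0xC734 = 0x1A378 → wrap carry → 0xA379
One's-complement sum = 0xA379.
Checksum = ~0xA379 & 0xFFFF = 0x5C86.

5C86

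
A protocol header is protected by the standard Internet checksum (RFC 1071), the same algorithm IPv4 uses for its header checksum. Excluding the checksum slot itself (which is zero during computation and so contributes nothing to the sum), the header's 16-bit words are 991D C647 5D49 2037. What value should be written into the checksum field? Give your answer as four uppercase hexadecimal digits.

One's-complement addition (fold any carry out of bit 15 back into bit 0):
  0x991D + 0xC647 = 0x15F64 → wrap carry → 0x5F65
  0x5F65 + 0x5D49 = 0x0BCAE
  0xBCAE + 0x2037 = 0x0DCE5
One's-complement sum = 0xDCE5.
Checksum = ~0xDCE5 & 0xFFFF = 0x231A.

231A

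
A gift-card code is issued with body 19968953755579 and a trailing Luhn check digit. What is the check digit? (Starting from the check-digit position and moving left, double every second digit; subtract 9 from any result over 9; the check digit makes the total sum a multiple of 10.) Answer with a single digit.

0

Partial digits right→left: 9 7 5 5 5 7 3 5 9 8 6 9 9 1
Double every second digit counting from the check-digit position (so the 1st, 3rd, 5th, ... of the partial from the right).
  doubled (with −9 where >9): 9 1 1 6 9 3 9 → sum 38
  kept as-is: 7 5 7 5 8 9 1 → sum 42
Total = 38 + 42 = 80.
Check digit = (10 − (80 mod 10)) mod 10 = 0.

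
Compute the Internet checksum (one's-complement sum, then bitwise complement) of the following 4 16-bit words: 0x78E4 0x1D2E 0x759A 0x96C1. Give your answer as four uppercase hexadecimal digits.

One's-complement addition (fold any carry out of bit 15 back into bit 0):
  0x78E4 + 0x1D2E = 0x09612
  0x9612 + 0x759A = 0x10BAC → wrap carry → 0x0BAD
  0x0BAD + 0x96C1 = 0x0A26E
One's-complement sum = 0xA26E.
Checksum = ~0xA26E & 0xFFFF = 0x5D91.

5D91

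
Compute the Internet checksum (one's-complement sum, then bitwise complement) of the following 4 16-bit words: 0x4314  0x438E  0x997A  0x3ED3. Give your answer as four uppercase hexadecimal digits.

One's-complement addition (fold any carry out of bit 15 back into bit 0):
  0x4314 + 0x438E = 0x086A2
  0x86A2 + 0x997A = 0x1201C → wrap carry → 0x201D
  0x201D + 0x3ED3 = 0x05EF0
One's-complement sum = 0x5EF0.
Checksum = ~0x5EF0 & 0xFFFF = 0xA10F.

A10F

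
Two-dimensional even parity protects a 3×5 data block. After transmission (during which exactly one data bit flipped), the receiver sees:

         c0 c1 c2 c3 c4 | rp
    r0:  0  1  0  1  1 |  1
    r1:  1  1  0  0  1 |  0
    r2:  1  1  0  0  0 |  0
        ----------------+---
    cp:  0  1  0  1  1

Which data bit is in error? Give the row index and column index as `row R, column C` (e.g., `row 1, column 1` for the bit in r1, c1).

Recompute each row's even parity and compare to rp:
  r0: data parity 1, sent rp 1 → ok
  r1: data parity 1, sent rp 0 → mismatch
  r2: data parity 0, sent rp 0 → ok
Recompute each column's even parity and compare to cp:
  c0: data parity 0, sent cp 0 → ok
  c1: data parity 1, sent cp 1 → ok
  c2: data parity 0, sent cp 0 → ok
  c3: data parity 1, sent cp 1 → ok
  c4: data parity 0, sent cp 1 → mismatch
Exactly one row (r1) and one column (c4) fail → the flipped bit is at their intersection.

row 1, column 4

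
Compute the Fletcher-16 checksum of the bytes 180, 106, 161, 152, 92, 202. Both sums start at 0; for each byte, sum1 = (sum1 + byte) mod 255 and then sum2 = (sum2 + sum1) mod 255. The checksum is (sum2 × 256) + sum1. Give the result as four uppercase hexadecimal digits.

2480

Running sums (mod 255):
  after byte 0 (180): sum1=180, sum2=180
  after byte 1 (106): sum1=31, sum2=211
  after byte 2 (161): sum1=192, sum2=148
  after byte 3 (152): sum1=89, sum2=237
  after byte 4 (92): sum1=181, sum2=163
  after byte 5 (202): sum1=128, sum2=36
Checksum = sum2·256 + sum1 = 36·256 + 128 = 9344 = 0x2480.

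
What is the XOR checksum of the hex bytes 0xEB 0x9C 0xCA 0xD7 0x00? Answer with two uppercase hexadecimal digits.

6A

XOR the bytes together:
  start with 0xEB
  0xEB ⊕ 0x9C = 0x77
  0x77 ⊕ 0xCA = 0xBD
  0xBD ⊕ 0xD7 = 0x6A
  0x6A ⊕ 0x00 = 0x6A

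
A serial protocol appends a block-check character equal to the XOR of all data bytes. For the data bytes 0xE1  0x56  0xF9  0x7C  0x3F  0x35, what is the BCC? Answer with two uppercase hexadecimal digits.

XOR the bytes together:
  start with 0xE1
  0xE1 ⊕ 0x56 = 0xB7
  0xB7 ⊕ 0xF9 = 0x4E
  0x4E ⊕ 0x7C = 0x32
  0x32 ⊕ 0x3F = 0x0D
  0x0D ⊕ 0x35 = 0x38

38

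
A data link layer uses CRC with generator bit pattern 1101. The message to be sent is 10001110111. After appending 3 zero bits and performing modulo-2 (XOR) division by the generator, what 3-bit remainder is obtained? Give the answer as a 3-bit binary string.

Append 3 zeros: 10001110111000. Divide by 1101 (XOR where the leading bit is 1):
  pos 0: 1000 XOR 1101 = 0101
  pos 1: 1011 XOR 1101 = 0110
  pos 2: 1101 XOR 1101 = 0000
  pos 6: 1011 XOR 1101 = 0110
  pos 7: 1101 XOR 1101 = 0000
Remainder (last 3 bits) = 000. This is the CRC / FCS.

000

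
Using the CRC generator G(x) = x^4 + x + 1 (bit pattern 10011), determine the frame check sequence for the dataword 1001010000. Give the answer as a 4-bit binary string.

1111

Append 4 zeros: 10010100000000. Divide by 10011 (XOR where the leading bit is 1):
  pos 0: 10010 XOR 10011 = 00001
  pos 4: 11000 XOR 10011 = 01011
  pos 5: 10110 XOR 10011 = 00101
  pos 7: 10100 XOR 10011 = 00111
  pos 9: 11100 XOR 10011 = 01111
Remainder (last 4 bits) = 1111. This is the CRC / FCS.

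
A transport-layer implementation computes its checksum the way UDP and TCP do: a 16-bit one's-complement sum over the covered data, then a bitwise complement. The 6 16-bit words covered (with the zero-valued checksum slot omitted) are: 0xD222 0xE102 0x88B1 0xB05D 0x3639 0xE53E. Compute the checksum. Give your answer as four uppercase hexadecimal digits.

F852

One's-complement addition (fold any carry out of bit 15 back into bit 0):
  0xD222 + 0xE102 = 0x1B324 → wrap carry → 0xB325
  0xB325 + 0x88B1 = 0x13BD6 → wrap carry → 0x3BD7
  0x3BD7 + 0xB05D = 0x0EC34
  0xEC34 + 0x3639 = 0x1226D → wrap carry → 0x226E
  0x226E + 0xE53E = 0x107AC → wrap carry → 0x07AD
One's-complement sum = 0x07AD.
Checksum = ~0x07AD & 0xFFFF = 0xF852.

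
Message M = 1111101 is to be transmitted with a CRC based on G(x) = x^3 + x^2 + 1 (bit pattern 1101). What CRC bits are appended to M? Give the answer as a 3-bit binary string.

111

Append 3 zeros: 1111101000. Divide by 1101 (XOR where the leading bit is 1):
  pos 0: 1111 XOR 1101 = 0010
  pos 2: 1010 XOR 1101 = 0111
  pos 3: 1111 XOR 1101 = 0010
  pos 5: 1000 XOR 1101 = 0101
  pos 6: 1010 XOR 1101 = 0111
Remainder (last 3 bits) = 111. This is the CRC / FCS.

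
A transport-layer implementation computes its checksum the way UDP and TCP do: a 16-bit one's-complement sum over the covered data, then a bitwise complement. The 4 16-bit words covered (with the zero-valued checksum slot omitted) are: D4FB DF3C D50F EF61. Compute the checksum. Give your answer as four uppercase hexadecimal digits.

8755

One's-complement addition (fold any carry out of bit 15 back into bit 0):
  0xD4FB + 0xDF3C = 0x1B437 → wrap carry → 0xB438
  0xB438 + 0xD50F = 0x18947 → wrap carry → 0x8948
  0x8948 + 0xEF61 = 0x178A9 → wrap carry → 0x78AA
One's-complement sum = 0x78AA.
Checksum = ~0x78AA & 0xFFFF = 0x8755.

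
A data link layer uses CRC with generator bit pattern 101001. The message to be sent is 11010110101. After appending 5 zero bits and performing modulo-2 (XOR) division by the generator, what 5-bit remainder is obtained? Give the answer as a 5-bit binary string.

10001

Append 5 zeros: 1101011010100000. Divide by 101001 (XOR where the leading bit is 1):
  pos 0: 110101 XOR 101001 = 011100
  pos 1: 111001 XOR 101001 = 010000
  pos 2: 100000 XOR 101001 = 001001
  pos 4: 100110 XOR 101001 = 001111
  pos 6: 111110 XOR 101001 = 010111
  pos 7: 101110 XOR 101001 = 000111
  pos 10: 111000 XOR 101001 = 010001
Remainder (last 5 bits) = 10001. This is the CRC / FCS.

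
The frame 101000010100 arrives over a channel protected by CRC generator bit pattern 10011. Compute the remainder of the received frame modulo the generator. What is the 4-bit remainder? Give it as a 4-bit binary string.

Modulo-2 division of 101000010100 by 10011:
  pos 0: 10100 XOR 10011 = 00111
  pos 2: 11100 XOR 10011 = 01111
  pos 3: 11111 XOR 10011 = 01100
  pos 4: 11000 XOR 10011 = 01011
  pos 5: 10111 XOR 10011 = 00100
  pos 7: 10000 XOR 10011 = 00011
Remainder = 0011 (nonzero — an error is detected).

0011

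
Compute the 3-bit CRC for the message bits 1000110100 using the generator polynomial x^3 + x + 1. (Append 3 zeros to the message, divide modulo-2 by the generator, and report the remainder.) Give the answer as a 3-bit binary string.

011

Append 3 zeros: 1000110100000. Divide by 1011 (XOR where the leading bit is 1):
  pos 0: 1000 XOR 1011 = 0011
  pos 2: 1111 XOR 1011 = 0100
  pos 3: 1000 XOR 1011 = 0011
  pos 5: 1110 XOR 1011 = 0101
  pos 6: 1010 XOR 1011 = 0001
  pos 9: 1000 XOR 1011 = 0011
Remainder (last 3 bits) = 011. This is the CRC / FCS.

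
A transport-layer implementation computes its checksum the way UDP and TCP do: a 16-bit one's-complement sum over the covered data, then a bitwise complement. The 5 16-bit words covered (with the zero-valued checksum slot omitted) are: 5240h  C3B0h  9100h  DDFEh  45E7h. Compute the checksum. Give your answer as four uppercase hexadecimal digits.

3528

One's-complement addition (fold any carry out of bit 15 back into bit 0):
  0x5240 + 0xC3B0 = 0x115F0 → wrap carry → 0x15F1
  0x15F1 + 0x9100 = 0x0A6F1
  0xA6F1 + 0xDDFE = 0x184EF → wrap carry → 0x84F0
  0x84F0 + 0x45E7 = 0x0CAD7
One's-complement sum = 0xCAD7.
Checksum = ~0xCAD7 & 0xFFFF = 0x3528.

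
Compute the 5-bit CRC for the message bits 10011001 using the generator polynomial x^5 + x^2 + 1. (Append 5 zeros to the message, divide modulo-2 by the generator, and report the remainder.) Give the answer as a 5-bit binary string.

Append 5 zeros: 1001100100000. Divide by 100101 (XOR where the leading bit is 1):
  pos 0: 100110 XOR 100101 = 000011
  pos 4: 110100 XOR 100101 = 010001
  pos 5: 100010 XOR 100101 = 000111
Remainder (last 5 bits) = 11100. This is the CRC / FCS.

11100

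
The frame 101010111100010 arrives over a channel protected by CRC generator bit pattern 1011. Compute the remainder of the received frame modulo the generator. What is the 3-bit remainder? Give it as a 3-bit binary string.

Modulo-2 division of 101010111100010 by 1011:
  pos 0: 1010 XOR 1011 = 0001
  pos 3: 1101 XOR 1011 = 0110
  pos 4: 1101 XOR 1011 = 0110
  pos 5: 1101 XOR 1011 = 0110
  pos 6: 1101 XOR 1011 = 0110
  pos 7: 1100 XOR 1011 = 0111
  pos 8: 1110 XOR 1011 = 0101
  pos 9: 1010 XOR 1011 = 0001
Remainder = 110 (nonzero — an error is detected).

110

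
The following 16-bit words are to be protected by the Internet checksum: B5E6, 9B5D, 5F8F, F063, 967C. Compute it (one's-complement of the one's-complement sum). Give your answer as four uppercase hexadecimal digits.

C84B

One's-complement addition (fold any carry out of bit 15 back into bit 0):
  0xB5E6 + 0x9B5D = 0x15143 → wrap carry → 0x5144
  0x5144 + 0x5F8F = 0x0B0D3
  0xB0D3 + 0xF063 = 0x1A136 → wrap carry → 0xA137
  0xA137 + 0x967C = 0x137B3 → wrap carry → 0x37B4
One's-complement sum = 0x37B4.
Checksum = ~0x37B4 & 0xFFFF = 0xC84B.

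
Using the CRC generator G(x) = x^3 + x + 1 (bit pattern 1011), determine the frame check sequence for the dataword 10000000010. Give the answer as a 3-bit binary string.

Append 3 zeros: 10000000010000. Divide by 1011 (XOR where the leading bit is 1):
  pos 0: 1000 XOR 1011 = 0011
  pos 2: 1100 XOR 1011 = 0111
  pos 3: 1110 XOR 1011 = 0101
  pos 4: 1010 XOR 1011 = 0001
  pos 7: 1010 XOR 1011 = 0001
  pos 10: 1000 XOR 1011 = 0011
Remainder (last 3 bits) = 011. This is the CRC / FCS.

011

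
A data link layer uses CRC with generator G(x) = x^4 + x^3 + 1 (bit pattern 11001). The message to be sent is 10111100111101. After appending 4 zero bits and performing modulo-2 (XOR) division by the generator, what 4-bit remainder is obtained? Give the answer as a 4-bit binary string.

0110

Append 4 zeros: 101111001111010000. Divide by 11001 (XOR where the leading bit is 1):
  pos 0: 10111 XOR 11001 = 01110
  pos 1: 11101 XOR 11001 = 00100
  pos 3: 10000 XOR 11001 = 01001
  pos 4: 10011 XOR 11001 = 01010
  pos 5: 10101 XOR 11001 = 01100
  pos 6: 11001 XOR 11001 = 00000
  pos 11: 10100 XOR 11001 = 01101
  pos 12: 11010 XOR 11001 = 00011
Remainder (last 4 bits) = 0110. This is the CRC / FCS.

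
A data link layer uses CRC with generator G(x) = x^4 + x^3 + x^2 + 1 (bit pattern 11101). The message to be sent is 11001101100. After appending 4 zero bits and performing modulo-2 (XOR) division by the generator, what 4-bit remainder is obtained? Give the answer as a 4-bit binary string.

1100

Append 4 zeros: 110011011000000. Divide by 11101 (XOR where the leading bit is 1):
  pos 0: 11001 XOR 11101 = 00100
  pos 2: 10010 XOR 11101 = 01111
  pos 3: 11111 XOR 11101 = 00010
  pos 6: 10100 XOR 11101 = 01001
  pos 7: 10010 XOR 11101 = 01111
  pos 8: 11110 XOR 11101 = 00011
Remainder (last 4 bits) = 1100. This is the CRC / FCS.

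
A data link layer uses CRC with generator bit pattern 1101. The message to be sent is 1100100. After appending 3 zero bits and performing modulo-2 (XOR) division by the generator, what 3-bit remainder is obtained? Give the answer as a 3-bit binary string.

101

Append 3 zeros: 1100100000. Divide by 1101 (XOR where the leading bit is 1):
  pos 0: 1100 XOR 1101 = 0001
  pos 3: 1100 XOR 1101 = 0001
  pos 6: 1000 XOR 1101 = 0101
Remainder (last 3 bits) = 101. This is the CRC / FCS.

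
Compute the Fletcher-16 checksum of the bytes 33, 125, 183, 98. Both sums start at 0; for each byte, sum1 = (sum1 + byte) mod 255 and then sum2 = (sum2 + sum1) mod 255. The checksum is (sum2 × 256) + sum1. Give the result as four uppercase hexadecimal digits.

CEB8

Running sums (mod 255):
  after byte 0 (33): sum1=33, sum2=33
  after byte 1 (125): sum1=158, sum2=191
  after byte 2 (183): sum1=86, sum2=22
  after byte 3 (98): sum1=184, sum2=206
Checksum = sum2·256 + sum1 = 206·256 + 184 = 52920 = 0xCEB8.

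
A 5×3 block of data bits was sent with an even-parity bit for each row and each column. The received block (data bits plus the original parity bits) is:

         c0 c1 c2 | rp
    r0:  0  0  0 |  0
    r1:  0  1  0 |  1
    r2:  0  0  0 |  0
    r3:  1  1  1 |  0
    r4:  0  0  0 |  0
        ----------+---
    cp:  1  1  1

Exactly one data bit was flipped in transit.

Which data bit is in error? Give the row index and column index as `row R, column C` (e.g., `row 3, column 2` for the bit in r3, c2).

row 3, column 1

Recompute each row's even parity and compare to rp:
  r0: data parity 0, sent rp 0 → ok
  r1: data parity 1, sent rp 1 → ok
  r2: data parity 0, sent rp 0 → ok
  r3: data parity 1, sent rp 0 → mismatch
  r4: data parity 0, sent rp 0 → ok
Recompute each column's even parity and compare to cp:
  c0: data parity 1, sent cp 1 → ok
  c1: data parity 0, sent cp 1 → mismatch
  c2: data parity 1, sent cp 1 → ok
Exactly one row (r3) and one column (c1) fail → the flipped bit is at their intersection.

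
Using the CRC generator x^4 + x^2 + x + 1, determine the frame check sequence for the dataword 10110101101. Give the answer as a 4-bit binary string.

0001

Append 4 zeros: 101101011010000. Divide by 10111 (XOR where the leading bit is 1):
  pos 0: 10110 XOR 10111 = 00001
  pos 4: 11011 XOR 10111 = 01100
  pos 5: 11000 XOR 10111 = 01111
  pos 6: 11111 XOR 10111 = 01000
  pos 7: 10000 XOR 10111 = 00111
  pos 9: 11100 XOR 10111 = 01011
  pos 10: 10110 XOR 10111 = 00001
Remainder (last 4 bits) = 0001. This is the CRC / FCS.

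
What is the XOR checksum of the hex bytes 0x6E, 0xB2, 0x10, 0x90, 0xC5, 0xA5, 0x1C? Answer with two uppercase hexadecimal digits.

XOR the bytes together:
  start with 0x6E
  0x6E ⊕ 0xB2 = 0xDC
  0xDC ⊕ 0x10 = 0xCC
  0xCC ⊕ 0x90 = 0x5C
  0x5C ⊕ 0xC5 = 0x99
  0x99 ⊕ 0xA5 = 0x3C
  0x3C ⊕ 0x1C = 0x20

20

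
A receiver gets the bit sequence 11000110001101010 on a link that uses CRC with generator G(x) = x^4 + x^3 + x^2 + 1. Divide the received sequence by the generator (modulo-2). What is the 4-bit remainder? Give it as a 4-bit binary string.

Modulo-2 division of 11000110001101010 by 11101:
  pos 0: 11000 XOR 11101 = 00101
  pos 2: 10111 XOR 11101 = 01010
  pos 3: 10100 XOR 11101 = 01001
  pos 4: 10010 XOR 11101 = 01111
  pos 5: 11110 XOR 11101 = 00011
  pos 8: 11110 XOR 11101 = 00011
  pos 11: 11101 XOR 11101 = 00000
Remainder = 0000 (zero — the frame passes the CRC check).

0000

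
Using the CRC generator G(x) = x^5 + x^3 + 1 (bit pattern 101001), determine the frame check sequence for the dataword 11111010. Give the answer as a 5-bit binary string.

10111

Append 5 zeros: 1111101000000. Divide by 101001 (XOR where the leading bit is 1):
  pos 0: 111110 XOR 101001 = 010111
  pos 1: 101111 XOR 101001 = 000110
  pos 4: 110000 XOR 101001 = 011001
  pos 5: 110010 XOR 101001 = 011011
  pos 6: 110110 XOR 101001 = 011111
  pos 7: 111110 XOR 101001 = 010111
Remainder (last 5 bits) = 10111. This is the CRC / FCS.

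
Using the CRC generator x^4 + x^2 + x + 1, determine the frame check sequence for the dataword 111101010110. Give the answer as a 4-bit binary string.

1001

Append 4 zeros: 1111010101100000. Divide by 10111 (XOR where the leading bit is 1):
  pos 0: 11110 XOR 10111 = 01001
  pos 1: 10011 XOR 10111 = 00100
  pos 3: 10001 XOR 10111 = 00110
  pos 5: 11001 XOR 10111 = 01110
  pos 6: 11101 XOR 10111 = 01010
  pos 7: 10100 XOR 10111 = 00011
  pos 10: 11000 XOR 10111 = 01111
  pos 11: 11110 XOR 10111 = 01001
Remainder (last 4 bits) = 1001. This is the CRC / FCS.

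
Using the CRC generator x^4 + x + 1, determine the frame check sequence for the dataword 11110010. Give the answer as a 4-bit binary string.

0000

Append 4 zeros: 111100100000. Divide by 10011 (XOR where the leading bit is 1):
  pos 0: 11110 XOR 10011 = 01101
  pos 1: 11010 XOR 10011 = 01001
  pos 2: 10011 XOR 10011 = 00000
Remainder (last 4 bits) = 0000. This is the CRC / FCS.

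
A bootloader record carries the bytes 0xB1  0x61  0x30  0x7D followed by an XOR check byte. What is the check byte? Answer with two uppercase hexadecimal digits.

9D

XOR the bytes together:
  start with 0xB1
  0xB1 ⊕ 0x61 = 0xD0
  0xD0 ⊕ 0x30 = 0xE0
  0xE0 ⊕ 0x7D = 0x9D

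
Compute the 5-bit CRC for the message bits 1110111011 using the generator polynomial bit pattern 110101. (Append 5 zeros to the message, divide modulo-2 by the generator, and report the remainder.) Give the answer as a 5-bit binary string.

Append 5 zeros: 111011101100000. Divide by 110101 (XOR where the leading bit is 1):
  pos 0: 111011 XOR 110101 = 001110
  pos 2: 111010 XOR 110101 = 001111
  pos 4: 111111 XOR 110101 = 001010
  pos 6: 101000 XOR 110101 = 011101
  pos 7: 111010 XOR 110101 = 001111
  pos 9: 111100 XOR 110101 = 001001
Remainder (last 5 bits) = 01001. This is the CRC / FCS.

01001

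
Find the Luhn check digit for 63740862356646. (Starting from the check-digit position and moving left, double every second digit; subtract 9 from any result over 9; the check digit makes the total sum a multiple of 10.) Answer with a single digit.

Partial digits right→left: 6 4 6 6 5 3 2 6 8 0 4 7 3 6
Double every second digit counting from the check-digit position (so the 1st, 3rd, 5th, ... of the partial from the right).
  doubled (with −9 where >9): 3 3 1 4 7 8 6 → sum 32
  kept as-is: 4 6 3 6 0 7 6 → sum 32
Total = 32 + 32 = 64.
Check digit = (10 − (64 mod 10)) mod 10 = 6.

6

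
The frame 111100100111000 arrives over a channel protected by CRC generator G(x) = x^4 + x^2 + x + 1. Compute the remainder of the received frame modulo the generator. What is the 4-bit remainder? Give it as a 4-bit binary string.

Modulo-2 division of 111100100111000 by 10111:
  pos 0: 11110 XOR 10111 = 01001
  pos 1: 10010 XOR 10111 = 00101
  pos 3: 10110 XOR 10111 = 00001
  pos 7: 10111 XOR 10111 = 00000
Remainder = 0000 (zero — the frame passes the CRC check).

0000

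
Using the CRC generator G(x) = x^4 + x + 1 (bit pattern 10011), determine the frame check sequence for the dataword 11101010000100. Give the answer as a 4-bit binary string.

1000

Append 4 zeros: 111010100001000000. Divide by 10011 (XOR where the leading bit is 1):
  pos 0: 11101 XOR 10011 = 01110
  pos 1: 11100 XOR 10011 = 01111
  pos 2: 11111 XOR 10011 = 01100
  pos 3: 11000 XOR 10011 = 01011
  pos 4: 10110 XOR 10011 = 00101
  pos 6: 10100 XOR 10011 = 00111
  pos 8: 11110 XOR 10011 = 01101
  pos 9: 11010 XOR 10011 = 01001
  pos 10: 10010 XOR 10011 = 00001
Remainder (last 4 bits) = 1000. This is the CRC / FCS.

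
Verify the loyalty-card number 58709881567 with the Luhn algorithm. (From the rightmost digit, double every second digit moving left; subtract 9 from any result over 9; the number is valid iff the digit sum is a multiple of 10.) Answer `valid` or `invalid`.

From the right, keep odd positions and double even positions (subtract 9 from any doubled value over 9):
  doubled (positions 2,4,...): 3 2 7 0 7 → sum 19
  kept (positions 1,3,...): 7 5 8 9 7 5 → sum 41
Total = 60.
60 mod 10 = 0, so the number is valid.

valid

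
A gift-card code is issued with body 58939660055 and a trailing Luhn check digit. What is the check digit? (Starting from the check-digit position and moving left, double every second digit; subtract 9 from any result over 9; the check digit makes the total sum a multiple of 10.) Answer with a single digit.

5

Partial digits right→left: 5 5 0 0 6 6 9 3 9 8 5
Double every second digit counting from the check-digit position (so the 1st, 3rd, 5th, ... of the partial from the right).
  doubled (with −9 where >9): 1 0 3 9 9 1 → sum 23
  kept as-is: 5 0 6 3 8 → sum 22
Total = 23 + 22 = 45.
Check digit = (10 − (45 mod 10)) mod 10 = 5.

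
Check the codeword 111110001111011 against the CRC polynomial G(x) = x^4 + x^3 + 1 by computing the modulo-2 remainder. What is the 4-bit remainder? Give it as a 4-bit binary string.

1000

Modulo-2 division of 111110001111011 by 11001:
  pos 0: 11111 XOR 11001 = 00110
  pos 2: 11000 XOR 11001 = 00001
  pos 6: 10111 XOR 11001 = 01110
  pos 7: 11101 XOR 11001 = 00100
  pos 9: 10001 XOR 11001 = 01000
  pos 10: 10001 XOR 11001 = 01000
Remainder = 1000 (nonzero — an error is detected).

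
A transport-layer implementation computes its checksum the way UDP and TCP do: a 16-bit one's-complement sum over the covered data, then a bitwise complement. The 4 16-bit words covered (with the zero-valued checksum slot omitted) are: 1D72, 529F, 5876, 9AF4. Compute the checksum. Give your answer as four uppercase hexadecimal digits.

9C83

One's-complement addition (fold any carry out of bit 15 back into bit 0):
  0x1D72 + 0x529F = 0x07011
  0x7011 + 0x5876 = 0x0C887
  0xC887 + 0x9AF4 = 0x1637B → wrap carry → 0x637C
One's-complement sum = 0x637C.
Checksum = ~0x637C & 0xFFFF = 0x9C83.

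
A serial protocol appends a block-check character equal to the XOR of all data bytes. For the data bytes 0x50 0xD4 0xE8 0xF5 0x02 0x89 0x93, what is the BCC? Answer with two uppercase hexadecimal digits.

XOR the bytes together:
  start with 0x50
  0x50 ⊕ 0xD4 = 0x84
  0x84 ⊕ 0xE8 = 0x6C
  0x6C ⊕ 0xF5 = 0x99
  0x99 ⊕ 0x02 = 0x9B
  0x9B ⊕ 0x89 = 0x12
  0x12 ⊕ 0x93 = 0x81

81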